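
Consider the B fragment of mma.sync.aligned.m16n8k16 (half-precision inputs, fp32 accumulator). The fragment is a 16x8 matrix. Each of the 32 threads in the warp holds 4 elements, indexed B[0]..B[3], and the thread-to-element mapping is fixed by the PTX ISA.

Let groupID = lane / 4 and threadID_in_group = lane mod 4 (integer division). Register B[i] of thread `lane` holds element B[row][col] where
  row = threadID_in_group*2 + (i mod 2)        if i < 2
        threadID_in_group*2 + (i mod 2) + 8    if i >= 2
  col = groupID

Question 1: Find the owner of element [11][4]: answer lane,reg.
c=4→G=4  r=11→rhi=1,T=1,p=1
L=4*4+1=17  i=1*2+1=3

17,3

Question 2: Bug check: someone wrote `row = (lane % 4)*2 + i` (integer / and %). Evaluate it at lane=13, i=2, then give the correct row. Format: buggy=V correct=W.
buggy=4 correct=10

`(lane % 4)*2 + i`[13,2]->4
L=13->gid=13>>2=3, tid=13&3=1
[2]->row 1·2+0+8=10  col gid=3
row: 4 vs 10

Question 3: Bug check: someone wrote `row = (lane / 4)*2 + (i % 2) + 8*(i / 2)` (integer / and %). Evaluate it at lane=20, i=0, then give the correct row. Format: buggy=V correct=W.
`(lane / 4)*2 + (i % 2) + 8*(i / 2)`[20,0]⇒10
lane 20⇒20/4=5, 20 mod 4=0
i=0  r:2·0+0+0⇒0  c:5
row: 10 vs 0

buggy=10 correct=0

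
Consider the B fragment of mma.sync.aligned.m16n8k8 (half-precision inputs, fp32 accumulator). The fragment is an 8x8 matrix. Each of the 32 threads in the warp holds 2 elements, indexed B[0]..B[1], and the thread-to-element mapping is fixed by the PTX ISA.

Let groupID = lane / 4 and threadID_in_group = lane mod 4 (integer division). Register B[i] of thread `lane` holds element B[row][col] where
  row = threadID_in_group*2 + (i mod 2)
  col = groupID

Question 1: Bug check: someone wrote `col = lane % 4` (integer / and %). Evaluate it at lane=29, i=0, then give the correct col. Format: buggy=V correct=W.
`lane % 4`[29,0]→1
lane 29: G=7 (29/4), T=1 (29%4)
i=0: r=1*2+0=2, c=G=7
col: 1 vs 7

buggy=1 correct=7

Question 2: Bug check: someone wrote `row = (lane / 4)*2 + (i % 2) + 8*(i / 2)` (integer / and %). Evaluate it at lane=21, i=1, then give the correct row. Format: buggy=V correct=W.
buggy=11 correct=3

`(lane / 4)*2 + (i % 2) + 8*(i / 2)`[21,1]->11
lane 21->21/4=5, 21 mod 4=1
i=1  r:2·1+1->3  c:5
row: 11 vs 3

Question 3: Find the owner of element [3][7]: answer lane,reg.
c=7⇒gr=7  r=3⇒th=1,odd=1
L=7*4+1=29  i=1=1

29,1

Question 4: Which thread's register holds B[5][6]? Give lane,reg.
26,1

c=6⇒gr=6  r=5⇒th=2,odd=1
L=6*4+2=26  i=1=1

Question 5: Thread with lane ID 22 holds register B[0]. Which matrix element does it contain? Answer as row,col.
4,5

L=22->g=22>>2=5, t=22&3=2
[0]->row 2·2+0=4  col g=5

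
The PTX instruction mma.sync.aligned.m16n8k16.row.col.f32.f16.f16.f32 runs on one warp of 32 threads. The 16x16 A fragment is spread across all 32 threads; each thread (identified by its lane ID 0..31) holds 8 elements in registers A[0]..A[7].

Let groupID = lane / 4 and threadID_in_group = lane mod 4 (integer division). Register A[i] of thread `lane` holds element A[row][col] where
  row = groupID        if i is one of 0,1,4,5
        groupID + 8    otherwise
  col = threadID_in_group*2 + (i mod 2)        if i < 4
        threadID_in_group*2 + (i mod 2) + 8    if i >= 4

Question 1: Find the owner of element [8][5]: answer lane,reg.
r=8→G=0,rhi=1  c=5→chi=0,T=2,p=1
L=0*4+2=2  i=0*4+1*2+1=3

2,3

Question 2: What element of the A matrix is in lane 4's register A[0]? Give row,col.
4: G=1,T=0
[0] (1+0,0*2+0+0) = (1,0)

1,0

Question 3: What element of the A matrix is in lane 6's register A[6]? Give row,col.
9,12

6: gr=1,th=2
[6] (1+8,2*2+0+8) = (9,12)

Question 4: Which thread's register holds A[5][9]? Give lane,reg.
20,5

r=5⇒gr=5,Rb=0  c=9⇒Cb=1,th=0,odd=1
L=5*4+0=20  i=1*4+0*2+1=5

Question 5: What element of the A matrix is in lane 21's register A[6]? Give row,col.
13,10

21: g=5,t=1
[6] (5+8,1*2+0+8) = (13,10)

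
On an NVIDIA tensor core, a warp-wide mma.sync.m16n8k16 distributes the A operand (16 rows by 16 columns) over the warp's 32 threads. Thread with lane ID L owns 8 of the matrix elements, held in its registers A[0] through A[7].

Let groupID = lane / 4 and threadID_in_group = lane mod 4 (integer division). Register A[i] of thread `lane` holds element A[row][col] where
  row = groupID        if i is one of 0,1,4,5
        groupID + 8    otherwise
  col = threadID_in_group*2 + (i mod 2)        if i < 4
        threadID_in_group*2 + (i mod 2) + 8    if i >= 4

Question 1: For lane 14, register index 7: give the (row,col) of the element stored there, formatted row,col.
11,13

lane 14: G=3 (14/4), T=2 (14%4)
i=7: r=3+8=11, c=2*2+1+8=13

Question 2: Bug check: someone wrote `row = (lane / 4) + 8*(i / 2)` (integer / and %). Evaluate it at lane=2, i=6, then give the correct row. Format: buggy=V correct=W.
buggy=24 correct=8

`(lane / 4) + 8*(i / 2)`[2,6]->24
lane 2: gid=0 (2/4), tid=2 (2%4)
i=6: r=0+8=8, c=2*2+0+8=12
row: 24 vs 8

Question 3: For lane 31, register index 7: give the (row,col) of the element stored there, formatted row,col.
L=31→G=31>>2=7, T=31&3=3
[7]→row 7+8=15  col 3·2+1+8=15

15,15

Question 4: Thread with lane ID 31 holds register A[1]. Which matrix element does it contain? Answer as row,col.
31: grp=7,tig=3
[1] (7+0,3*2+1+0) = (7,7)

7,7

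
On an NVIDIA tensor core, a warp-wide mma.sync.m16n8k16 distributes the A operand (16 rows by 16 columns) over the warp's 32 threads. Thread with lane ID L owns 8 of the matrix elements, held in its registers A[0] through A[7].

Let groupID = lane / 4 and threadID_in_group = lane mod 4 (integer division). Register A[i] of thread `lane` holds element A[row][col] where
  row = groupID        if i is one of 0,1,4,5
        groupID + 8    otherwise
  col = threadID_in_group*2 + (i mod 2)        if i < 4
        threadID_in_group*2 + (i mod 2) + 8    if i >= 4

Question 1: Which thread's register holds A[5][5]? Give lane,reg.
r=5⇒gr=5,Rb=0  c=5⇒Cb=0,th=2,odd=1
L=5*4+2=22  i=0*4+0*2+1=1

22,1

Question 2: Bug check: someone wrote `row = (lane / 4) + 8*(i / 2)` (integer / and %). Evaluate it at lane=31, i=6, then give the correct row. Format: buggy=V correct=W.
`(lane / 4) + 8*(i / 2)`[31,6]->31
lane 31: g=7 (31/4), t=3 (31%4)
i=6: r=7+8=15, c=3*2+0+8=14
row: 31 vs 15

buggy=31 correct=15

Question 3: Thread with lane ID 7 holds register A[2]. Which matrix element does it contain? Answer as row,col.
L=7->g=7>>2=1, t=7&3=3
[2]->row 1+8=9  col 3·2+0+0=6

9,6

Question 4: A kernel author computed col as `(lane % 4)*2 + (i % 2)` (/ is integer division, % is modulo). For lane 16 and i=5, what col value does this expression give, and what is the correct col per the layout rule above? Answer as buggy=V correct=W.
`(lane % 4)*2 + (i % 2)`[16,5]->1
L=16->gid=16>>2=4, tid=16&3=0
[5]->row 4+0=4  col 0·2+1+8=9
col: 1 vs 9

buggy=1 correct=9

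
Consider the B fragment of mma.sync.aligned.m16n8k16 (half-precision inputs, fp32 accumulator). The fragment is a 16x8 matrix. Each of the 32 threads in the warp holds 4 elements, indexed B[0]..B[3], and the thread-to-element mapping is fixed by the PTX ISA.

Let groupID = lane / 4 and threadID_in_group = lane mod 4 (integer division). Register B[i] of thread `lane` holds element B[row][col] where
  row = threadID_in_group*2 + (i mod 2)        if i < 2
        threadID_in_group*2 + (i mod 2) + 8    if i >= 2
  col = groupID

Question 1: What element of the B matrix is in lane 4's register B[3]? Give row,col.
9,1

4: grp=1,tig=0
[3] (0*2+1+8,1) = (9,1)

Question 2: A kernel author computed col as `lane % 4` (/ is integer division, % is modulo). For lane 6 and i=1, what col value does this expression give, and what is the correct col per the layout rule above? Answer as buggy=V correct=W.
`lane % 4`[6,1]⇒2
6: gr=1,th=2
[1] (2*2+1+0,1) = (5,1)
col: 2 vs 1

buggy=2 correct=1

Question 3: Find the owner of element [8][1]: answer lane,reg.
c=1⇒gr=1  r=8⇒Rb=1,th=0,odd=0
L=1*4+0=4  i=1*2+0=2

4,2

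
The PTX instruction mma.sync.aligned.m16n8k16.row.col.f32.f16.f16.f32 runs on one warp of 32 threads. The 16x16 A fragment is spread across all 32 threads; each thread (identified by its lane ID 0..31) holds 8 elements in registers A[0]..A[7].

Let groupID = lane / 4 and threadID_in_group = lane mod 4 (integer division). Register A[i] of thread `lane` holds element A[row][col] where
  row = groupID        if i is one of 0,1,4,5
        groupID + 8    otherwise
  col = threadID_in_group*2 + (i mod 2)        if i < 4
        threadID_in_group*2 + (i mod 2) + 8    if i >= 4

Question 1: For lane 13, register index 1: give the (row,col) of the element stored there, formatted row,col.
lane 13: g=3 (13/4), t=1 (13%4)
i=1: r=3+0=3, c=1*2+1+0=3

3,3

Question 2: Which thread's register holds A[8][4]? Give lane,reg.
2,2

r=8->g=0,rb=1  c=4->cb=0,t=2,b0=0
L=0*4+2=2  i=0*4+1*2+0=2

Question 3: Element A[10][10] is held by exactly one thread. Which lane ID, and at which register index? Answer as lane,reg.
9,6

r: 10->gid=2,r8=1  c: 10->c8=1,tid=1,i&1=0
L=2*4+1=9  i=1*4+1*2+0=6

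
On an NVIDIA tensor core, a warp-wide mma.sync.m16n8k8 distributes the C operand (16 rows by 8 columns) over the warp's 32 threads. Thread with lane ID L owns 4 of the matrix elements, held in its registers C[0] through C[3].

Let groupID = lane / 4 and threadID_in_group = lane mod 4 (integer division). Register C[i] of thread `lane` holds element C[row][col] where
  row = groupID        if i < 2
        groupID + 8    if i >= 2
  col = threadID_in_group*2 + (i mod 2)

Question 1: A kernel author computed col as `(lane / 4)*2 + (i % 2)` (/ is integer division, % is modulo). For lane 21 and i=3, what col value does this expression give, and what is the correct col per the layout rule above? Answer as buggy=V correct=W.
buggy=11 correct=3

`(lane / 4)*2 + (i % 2)`[21,3]->11
lane 21: g=5 (21/4), t=1 (21%4)
i=3: r=5+8=13, c=1*2+1=3
col: 11 vs 3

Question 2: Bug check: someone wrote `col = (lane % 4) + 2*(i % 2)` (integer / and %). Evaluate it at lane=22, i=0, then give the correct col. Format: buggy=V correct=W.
`(lane % 4) + 2*(i % 2)`[22,0]⇒2
lane 22: gr=5 (22/4), th=2 (22%4)
i=0: r=5+0=5, c=2*2+0=4
col: 2 vs 4

buggy=2 correct=4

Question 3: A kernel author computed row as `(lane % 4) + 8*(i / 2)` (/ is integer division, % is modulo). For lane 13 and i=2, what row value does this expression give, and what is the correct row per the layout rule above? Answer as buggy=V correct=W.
buggy=9 correct=11

`(lane % 4) + 8*(i / 2)`[13,2]->9
lane 13: gid=3 (13/4), tid=1 (13%4)
i=2: r=3+8=11, c=1*2+0=2
row: 9 vs 11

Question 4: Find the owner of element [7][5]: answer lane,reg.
r=7→G=7,rhi=0  c=5→T=2,p=1
L=7*4+2=30  i=0*2+1=1

30,1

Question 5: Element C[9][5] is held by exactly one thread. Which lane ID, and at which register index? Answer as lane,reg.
r: 9->gid=1,r8=1  c: 5->tid=2,i&1=1
L=1*4+2=6  i=1*2+1=3

6,3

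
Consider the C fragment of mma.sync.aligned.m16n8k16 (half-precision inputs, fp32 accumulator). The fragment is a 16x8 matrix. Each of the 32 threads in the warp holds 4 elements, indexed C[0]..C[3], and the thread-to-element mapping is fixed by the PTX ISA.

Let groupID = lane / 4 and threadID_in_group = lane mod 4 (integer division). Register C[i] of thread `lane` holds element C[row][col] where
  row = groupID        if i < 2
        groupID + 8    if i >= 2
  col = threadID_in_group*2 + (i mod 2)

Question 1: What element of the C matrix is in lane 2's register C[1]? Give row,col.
lane 2->2/4=0, 2 mod 4=2
i=1  r:0+0->0  c:2·2+1->5

0,5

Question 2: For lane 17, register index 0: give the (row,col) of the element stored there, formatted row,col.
17: g=4,t=1
[0] (4+0,1*2+0) = (4,2)

4,2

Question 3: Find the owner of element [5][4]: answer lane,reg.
22,0

r:5=>grp=5,rB=0  c:4=>tig=2,lo=0
L=5*4+2=22  i=0*2+0=0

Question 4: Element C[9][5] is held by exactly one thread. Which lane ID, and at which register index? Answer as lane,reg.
6,3

r=9⇒gr=1,Rb=1  c=5⇒th=2,odd=1
L=1*4+2=6  i=1*2+1=3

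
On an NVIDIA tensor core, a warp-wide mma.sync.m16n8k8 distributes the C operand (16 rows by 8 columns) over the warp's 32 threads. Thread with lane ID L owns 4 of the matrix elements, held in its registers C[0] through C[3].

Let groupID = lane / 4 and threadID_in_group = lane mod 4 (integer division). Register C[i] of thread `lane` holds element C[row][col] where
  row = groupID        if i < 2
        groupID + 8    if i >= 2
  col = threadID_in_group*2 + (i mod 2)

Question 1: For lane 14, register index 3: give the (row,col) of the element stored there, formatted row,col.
L=14->g=14>>2=3, t=14&3=2
[3]->row 3+8=11  col 2·2+1=5

11,5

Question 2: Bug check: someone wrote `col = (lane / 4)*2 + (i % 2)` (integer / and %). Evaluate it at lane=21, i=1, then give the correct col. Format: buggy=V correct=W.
`(lane / 4)*2 + (i % 2)`[21,1]→11
L=21→G=21>>2=5, T=21&3=1
[1]→row 5+0=5  col 1·2+1=3
col: 11 vs 3

buggy=11 correct=3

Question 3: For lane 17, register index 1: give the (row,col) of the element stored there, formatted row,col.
4,3

lane 17⇒17/4=4, 17 mod 4=1
i=1  r:4+0⇒4  c:2·1+1⇒3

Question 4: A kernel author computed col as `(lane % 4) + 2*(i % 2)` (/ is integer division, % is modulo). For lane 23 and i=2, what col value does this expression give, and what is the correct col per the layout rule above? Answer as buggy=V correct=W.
buggy=3 correct=6

`(lane % 4) + 2*(i % 2)`[23,2]=>3
23: grp=5,tig=3
[2] (5+8,3*2+0) = (13,6)
col: 3 vs 6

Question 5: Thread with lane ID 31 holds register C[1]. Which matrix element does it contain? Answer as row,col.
31: grp=7,tig=3
[1] (7+0,3*2+1) = (7,7)

7,7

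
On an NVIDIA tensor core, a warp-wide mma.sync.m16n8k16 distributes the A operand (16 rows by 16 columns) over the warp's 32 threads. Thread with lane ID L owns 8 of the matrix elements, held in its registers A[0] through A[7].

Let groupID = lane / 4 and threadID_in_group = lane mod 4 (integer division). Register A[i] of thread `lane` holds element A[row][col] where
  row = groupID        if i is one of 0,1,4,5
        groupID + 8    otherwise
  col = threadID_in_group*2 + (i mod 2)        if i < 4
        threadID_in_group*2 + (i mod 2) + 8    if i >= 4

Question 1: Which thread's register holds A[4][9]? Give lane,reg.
r: 4->gid=4,r8=0  c: 9->c8=1,tid=0,i&1=1
L=4*4+0=16  i=1*4+0*2+1=5

16,5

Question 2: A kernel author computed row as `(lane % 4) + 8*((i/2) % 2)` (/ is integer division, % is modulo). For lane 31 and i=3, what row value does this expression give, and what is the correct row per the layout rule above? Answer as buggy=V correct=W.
buggy=11 correct=15

`(lane % 4) + 8*((i/2) % 2)`[31,3]->11
lane 31: gid=7 (31/4), tid=3 (31%4)
i=3: r=7+8=15, c=3*2+1+0=7
row: 11 vs 15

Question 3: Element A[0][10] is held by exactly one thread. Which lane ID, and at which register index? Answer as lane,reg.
r:0=>grp=0,rB=0  c:10=>cB=1,tig=1,lo=0
L=0*4+1=1  i=1*4+0*2+0=4

1,4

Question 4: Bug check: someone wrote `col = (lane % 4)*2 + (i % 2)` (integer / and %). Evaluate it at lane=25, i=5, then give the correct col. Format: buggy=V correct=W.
buggy=3 correct=11

`(lane % 4)*2 + (i % 2)`[25,5]->3
lane 25: g=6 (25/4), t=1 (25%4)
i=5: r=6+0=6, c=1*2+1+8=11
col: 3 vs 11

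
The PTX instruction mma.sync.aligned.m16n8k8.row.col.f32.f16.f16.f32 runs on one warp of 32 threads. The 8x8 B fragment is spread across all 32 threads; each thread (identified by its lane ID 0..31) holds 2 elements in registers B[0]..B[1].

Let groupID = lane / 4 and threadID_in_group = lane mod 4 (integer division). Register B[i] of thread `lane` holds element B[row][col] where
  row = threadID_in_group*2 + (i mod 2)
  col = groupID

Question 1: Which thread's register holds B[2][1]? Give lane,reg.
c=1⇒gr=1  r=2⇒th=1,odd=0
L=1*4+1=5  i=0=0

5,0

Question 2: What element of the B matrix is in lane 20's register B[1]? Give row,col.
20: gid=5,tid=0
[1] (0*2+1,5) = (1,5)

1,5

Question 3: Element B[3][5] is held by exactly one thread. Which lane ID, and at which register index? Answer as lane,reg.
c=5⇒gr=5  r=3⇒th=1,odd=1
L=5*4+1=21  i=1=1

21,1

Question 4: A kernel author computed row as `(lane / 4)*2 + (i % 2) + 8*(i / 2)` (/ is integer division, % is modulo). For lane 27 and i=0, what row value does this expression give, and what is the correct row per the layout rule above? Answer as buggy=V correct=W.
buggy=12 correct=6

`(lane / 4)*2 + (i % 2) + 8*(i / 2)`[27,0]→12
27: G=6,T=3
[0] (3*2+0,6) = (6,6)
row: 12 vs 6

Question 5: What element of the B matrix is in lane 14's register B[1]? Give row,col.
5,3

lane 14: gr=3 (14/4), th=2 (14%4)
i=1: r=2*2+1=5, c=gr=3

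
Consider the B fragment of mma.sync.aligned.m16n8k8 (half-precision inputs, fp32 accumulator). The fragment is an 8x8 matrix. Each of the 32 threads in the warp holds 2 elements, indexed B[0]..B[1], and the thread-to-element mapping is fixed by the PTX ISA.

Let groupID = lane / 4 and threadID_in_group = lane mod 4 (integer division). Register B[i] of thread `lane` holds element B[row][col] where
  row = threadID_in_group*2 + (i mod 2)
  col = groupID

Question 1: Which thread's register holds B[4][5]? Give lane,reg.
22,0

c:5=>grp=5  r:4=>tig=2,lo=0
L=5*4+2=22  i=0=0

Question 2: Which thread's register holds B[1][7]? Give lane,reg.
28,1

c=7⇒gr=7  r=1⇒th=0,odd=1
L=7*4+0=28  i=1=1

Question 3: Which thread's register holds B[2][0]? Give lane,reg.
c=0→G=0  r=2→T=1,p=0
L=0*4+1=1  i=0=0

1,0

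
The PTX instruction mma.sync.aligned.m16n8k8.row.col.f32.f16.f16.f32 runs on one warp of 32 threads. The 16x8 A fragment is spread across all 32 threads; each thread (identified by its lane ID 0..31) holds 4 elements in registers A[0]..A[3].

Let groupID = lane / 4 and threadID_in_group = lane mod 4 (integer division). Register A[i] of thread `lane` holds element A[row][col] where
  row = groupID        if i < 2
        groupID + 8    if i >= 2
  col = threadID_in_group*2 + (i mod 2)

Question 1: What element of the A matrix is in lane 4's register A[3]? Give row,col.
lane 4⇒4/4=1, 4 mod 4=0
i=3  r:1+8⇒9  c:2·0+1⇒1

9,1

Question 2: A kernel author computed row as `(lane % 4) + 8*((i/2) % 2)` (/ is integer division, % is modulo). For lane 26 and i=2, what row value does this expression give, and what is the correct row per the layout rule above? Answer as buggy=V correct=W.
buggy=10 correct=14

`(lane % 4) + 8*((i/2) % 2)`[26,2]->10
26: g=6,t=2
[2] (6+8,2*2+0) = (14,4)
row: 10 vs 14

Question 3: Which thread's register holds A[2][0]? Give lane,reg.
r: 2->gid=2,r8=0  c: 0->tid=0,i&1=0
L=2*4+0=8  i=0*2+0=0

8,0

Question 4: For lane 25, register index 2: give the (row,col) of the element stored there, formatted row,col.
14,2

25: gid=6,tid=1
[2] (6+8,1*2+0) = (14,2)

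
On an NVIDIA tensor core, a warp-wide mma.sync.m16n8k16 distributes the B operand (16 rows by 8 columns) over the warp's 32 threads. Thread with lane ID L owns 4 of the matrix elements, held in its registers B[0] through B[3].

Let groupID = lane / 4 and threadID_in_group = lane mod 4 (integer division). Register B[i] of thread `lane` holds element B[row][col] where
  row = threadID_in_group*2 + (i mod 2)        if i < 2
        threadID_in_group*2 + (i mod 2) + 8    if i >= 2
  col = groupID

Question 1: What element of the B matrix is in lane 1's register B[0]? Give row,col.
1: G=0,T=1
[0] (1*2+0+0,0) = (2,0)

2,0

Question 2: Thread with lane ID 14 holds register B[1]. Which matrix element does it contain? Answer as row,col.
5,3

lane 14: g=3 (14/4), t=2 (14%4)
i=1: r=2*2+1+0=5, c=g=3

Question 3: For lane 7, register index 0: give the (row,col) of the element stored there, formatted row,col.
6,1

lane 7: gid=1 (7/4), tid=3 (7%4)
i=0: r=3*2+0+0=6, c=gid=1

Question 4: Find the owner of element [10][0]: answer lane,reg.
1,2

c:0=>grp=0  r:10=>rB=1,tig=1,lo=0
L=0*4+1=1  i=1*2+0=2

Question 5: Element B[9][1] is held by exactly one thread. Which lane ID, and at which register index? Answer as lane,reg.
c: 1->gid=1  r: 9->r8=1,tid=0,i&1=1
L=1*4+0=4  i=1*2+1=3

4,3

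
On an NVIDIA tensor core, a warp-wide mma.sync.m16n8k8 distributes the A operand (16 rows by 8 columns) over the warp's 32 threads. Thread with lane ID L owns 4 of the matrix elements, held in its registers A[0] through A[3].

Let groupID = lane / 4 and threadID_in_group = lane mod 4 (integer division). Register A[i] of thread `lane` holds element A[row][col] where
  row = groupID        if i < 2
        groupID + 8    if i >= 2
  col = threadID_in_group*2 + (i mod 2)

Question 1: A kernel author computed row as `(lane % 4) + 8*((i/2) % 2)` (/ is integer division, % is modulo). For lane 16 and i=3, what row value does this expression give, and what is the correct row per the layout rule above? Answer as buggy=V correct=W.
buggy=8 correct=12

`(lane % 4) + 8*((i/2) % 2)`[16,3]→8
lane 16→16/4=4, 16 mod 4=0
i=3  r:4+8→12  c:2·0+1→1
row: 8 vs 12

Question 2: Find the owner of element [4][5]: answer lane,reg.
r: 4->gid=4,r8=0  c: 5->tid=2,i&1=1
L=4*4+2=18  i=0*2+1=1

18,1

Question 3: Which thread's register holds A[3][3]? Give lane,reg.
r=3->g=3,rb=0  c=3->t=1,b0=1
L=3*4+1=13  i=0*2+1=1

13,1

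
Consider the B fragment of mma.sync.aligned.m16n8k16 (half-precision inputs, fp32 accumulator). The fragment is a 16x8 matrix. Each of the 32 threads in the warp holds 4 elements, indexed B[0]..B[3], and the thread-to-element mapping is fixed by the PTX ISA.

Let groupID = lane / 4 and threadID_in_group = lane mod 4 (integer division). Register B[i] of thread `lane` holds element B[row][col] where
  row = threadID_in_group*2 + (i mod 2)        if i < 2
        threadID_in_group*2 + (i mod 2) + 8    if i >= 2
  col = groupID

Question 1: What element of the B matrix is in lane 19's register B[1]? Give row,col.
7,4

19: G=4,T=3
[1] (3*2+1+0,4) = (7,4)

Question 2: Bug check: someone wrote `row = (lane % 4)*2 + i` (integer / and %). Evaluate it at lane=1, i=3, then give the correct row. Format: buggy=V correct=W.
buggy=5 correct=11

`(lane % 4)*2 + i`[1,3]->5
L=1->g=1>>2=0, t=1&3=1
[3]->row 1·2+1+8=11  col g=0
row: 5 vs 11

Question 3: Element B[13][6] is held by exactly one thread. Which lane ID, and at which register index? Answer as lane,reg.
26,3

c=6->g=6  r=13->rb=1,t=2,b0=1
L=6*4+2=26  i=1*2+1=3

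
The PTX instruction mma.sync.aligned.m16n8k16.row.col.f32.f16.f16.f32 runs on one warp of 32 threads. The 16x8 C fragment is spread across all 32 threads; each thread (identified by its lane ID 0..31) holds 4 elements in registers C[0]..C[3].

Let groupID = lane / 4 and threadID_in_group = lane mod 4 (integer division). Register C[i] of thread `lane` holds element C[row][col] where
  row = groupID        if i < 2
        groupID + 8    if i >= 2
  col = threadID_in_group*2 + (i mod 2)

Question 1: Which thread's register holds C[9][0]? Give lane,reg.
r:9=>grp=1,rB=1  c:0=>tig=0,lo=0
L=1*4+0=4  i=1*2+0=2

4,2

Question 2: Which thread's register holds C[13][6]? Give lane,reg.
23,2

r=13→G=5,rhi=1  c=6→T=3,p=0
L=5*4+3=23  i=1*2+0=2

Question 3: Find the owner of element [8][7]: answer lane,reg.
r=8⇒gr=0,Rb=1  c=7⇒th=3,odd=1
L=0*4+3=3  i=1*2+1=3

3,3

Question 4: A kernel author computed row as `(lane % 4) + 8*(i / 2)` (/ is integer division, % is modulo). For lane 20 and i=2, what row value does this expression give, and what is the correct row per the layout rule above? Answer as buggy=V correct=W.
buggy=8 correct=13

`(lane % 4) + 8*(i / 2)`[20,2]→8
lane 20→20/4=5, 20 mod 4=0
i=2  r:5+8→13  c:2·0+0→0
row: 8 vs 13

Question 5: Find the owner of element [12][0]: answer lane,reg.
16,2

r=12→G=4,rhi=1  c=0→T=0,p=0
L=4*4+0=16  i=1*2+0=2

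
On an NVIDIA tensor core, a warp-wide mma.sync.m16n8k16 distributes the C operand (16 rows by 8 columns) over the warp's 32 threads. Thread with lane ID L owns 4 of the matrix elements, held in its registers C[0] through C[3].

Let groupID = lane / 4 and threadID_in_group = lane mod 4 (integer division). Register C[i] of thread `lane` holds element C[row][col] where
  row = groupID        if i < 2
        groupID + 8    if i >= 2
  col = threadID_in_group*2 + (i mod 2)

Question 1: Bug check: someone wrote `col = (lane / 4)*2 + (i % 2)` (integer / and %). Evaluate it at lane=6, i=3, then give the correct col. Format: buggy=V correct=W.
`(lane / 4)*2 + (i % 2)`[6,3]->3
6: gid=1,tid=2
[3] (1+8,2*2+1) = (9,5)
col: 3 vs 5

buggy=3 correct=5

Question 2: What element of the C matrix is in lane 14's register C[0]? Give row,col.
lane 14→14/4=3, 14 mod 4=2
i=0  r:3+0→3  c:2·2+0→4

3,4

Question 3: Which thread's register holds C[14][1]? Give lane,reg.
r:14=>grp=6,rB=1  c:1=>tig=0,lo=1
L=6*4+0=24  i=1*2+1=3

24,3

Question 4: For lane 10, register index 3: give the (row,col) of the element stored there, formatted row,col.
10,5

lane 10⇒10/4=2, 10 mod 4=2
i=3  r:2+8⇒10  c:2·2+1⇒5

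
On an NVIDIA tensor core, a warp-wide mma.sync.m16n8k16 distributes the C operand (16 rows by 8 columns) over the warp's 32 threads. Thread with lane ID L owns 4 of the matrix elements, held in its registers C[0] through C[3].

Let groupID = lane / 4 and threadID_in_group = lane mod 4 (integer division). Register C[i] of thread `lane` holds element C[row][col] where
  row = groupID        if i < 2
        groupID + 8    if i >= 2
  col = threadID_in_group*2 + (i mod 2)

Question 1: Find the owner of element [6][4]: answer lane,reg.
r=6->g=6,rb=0  c=4->t=2,b0=0
L=6*4+2=26  i=0*2+0=0

26,0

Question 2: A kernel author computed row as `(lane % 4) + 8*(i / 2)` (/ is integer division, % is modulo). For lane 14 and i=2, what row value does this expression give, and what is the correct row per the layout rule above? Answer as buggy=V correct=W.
buggy=10 correct=11

`(lane % 4) + 8*(i / 2)`[14,2]->10
L=14->gid=14>>2=3, tid=14&3=2
[2]->row 3+8=11  col 2·2+0=4
row: 10 vs 11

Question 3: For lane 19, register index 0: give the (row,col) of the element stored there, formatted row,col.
4,6

L=19->gid=19>>2=4, tid=19&3=3
[0]->row 4+0=4  col 3·2+0=6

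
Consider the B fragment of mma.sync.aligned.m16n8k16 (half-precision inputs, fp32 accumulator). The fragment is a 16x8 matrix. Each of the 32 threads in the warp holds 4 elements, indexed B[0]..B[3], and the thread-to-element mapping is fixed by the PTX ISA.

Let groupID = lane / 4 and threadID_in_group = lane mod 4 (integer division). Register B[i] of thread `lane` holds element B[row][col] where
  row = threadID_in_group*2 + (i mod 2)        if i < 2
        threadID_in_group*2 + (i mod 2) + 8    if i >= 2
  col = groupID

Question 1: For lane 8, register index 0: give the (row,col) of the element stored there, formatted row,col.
0,2

L=8⇒gr=8>>2=2, th=8&3=0
[0]⇒row 0·2+0+0=0  col gr=2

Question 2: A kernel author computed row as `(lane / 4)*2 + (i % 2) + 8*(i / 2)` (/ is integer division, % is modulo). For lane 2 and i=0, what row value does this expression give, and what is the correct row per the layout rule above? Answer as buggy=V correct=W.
`(lane / 4)*2 + (i % 2) + 8*(i / 2)`[2,0]->0
lane 2: gid=0 (2/4), tid=2 (2%4)
i=0: r=2*2+0+0=4, c=gid=0
row: 0 vs 4

buggy=0 correct=4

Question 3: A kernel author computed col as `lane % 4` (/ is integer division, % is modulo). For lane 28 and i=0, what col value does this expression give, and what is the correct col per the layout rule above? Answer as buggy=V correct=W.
buggy=0 correct=7

`lane % 4`[28,0]->0
lane 28->28/4=7, 28 mod 4=0
i=0  r:2·0+0+0->0  c:7
col: 0 vs 7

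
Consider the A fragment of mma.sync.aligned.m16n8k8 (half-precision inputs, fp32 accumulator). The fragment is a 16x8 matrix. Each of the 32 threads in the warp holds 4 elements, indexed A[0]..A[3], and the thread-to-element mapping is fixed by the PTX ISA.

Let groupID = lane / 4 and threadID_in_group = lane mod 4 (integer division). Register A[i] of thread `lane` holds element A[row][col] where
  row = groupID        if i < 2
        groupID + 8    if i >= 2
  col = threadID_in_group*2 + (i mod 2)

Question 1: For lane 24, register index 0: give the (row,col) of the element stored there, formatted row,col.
6,0

lane 24=>24/4=6, 24 mod 4=0
i=0  r:6+0=>6  c:2·0+0=>0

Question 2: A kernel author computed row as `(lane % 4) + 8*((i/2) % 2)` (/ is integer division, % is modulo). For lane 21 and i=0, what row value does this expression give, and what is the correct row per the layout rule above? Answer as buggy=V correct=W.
`(lane % 4) + 8*((i/2) % 2)`[21,0]⇒1
lane 21: gr=5 (21/4), th=1 (21%4)
i=0: r=5+0=5, c=1*2+0=2
row: 1 vs 5

buggy=1 correct=5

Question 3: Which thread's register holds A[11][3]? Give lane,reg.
13,3

r=11→G=3,rhi=1  c=3→T=1,p=1
L=3*4+1=13  i=1*2+1=3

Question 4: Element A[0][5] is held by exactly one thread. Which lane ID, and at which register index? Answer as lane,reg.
r:0=>grp=0,rB=0  c:5=>tig=2,lo=1
L=0*4+2=2  i=0*2+1=1

2,1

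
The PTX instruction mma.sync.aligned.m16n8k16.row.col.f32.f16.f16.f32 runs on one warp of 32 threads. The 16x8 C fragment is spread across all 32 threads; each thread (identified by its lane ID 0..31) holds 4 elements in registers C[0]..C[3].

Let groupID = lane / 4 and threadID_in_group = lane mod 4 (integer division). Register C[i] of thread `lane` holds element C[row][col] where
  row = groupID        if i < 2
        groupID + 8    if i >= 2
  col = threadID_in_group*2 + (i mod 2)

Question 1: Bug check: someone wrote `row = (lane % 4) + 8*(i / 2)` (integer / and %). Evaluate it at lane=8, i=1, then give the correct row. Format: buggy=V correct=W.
`(lane % 4) + 8*(i / 2)`[8,1]->0
L=8->gid=8>>2=2, tid=8&3=0
[1]->row 2+0=2  col 0·2+1=1
row: 0 vs 2

buggy=0 correct=2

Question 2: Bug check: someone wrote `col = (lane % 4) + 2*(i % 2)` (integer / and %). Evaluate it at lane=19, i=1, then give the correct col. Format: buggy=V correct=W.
`(lane % 4) + 2*(i % 2)`[19,1]→5
19: G=4,T=3
[1] (4+0,3*2+1) = (4,7)
col: 5 vs 7

buggy=5 correct=7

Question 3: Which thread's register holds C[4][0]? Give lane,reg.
r=4->g=4,rb=0  c=0->t=0,b0=0
L=4*4+0=16  i=0*2+0=0

16,0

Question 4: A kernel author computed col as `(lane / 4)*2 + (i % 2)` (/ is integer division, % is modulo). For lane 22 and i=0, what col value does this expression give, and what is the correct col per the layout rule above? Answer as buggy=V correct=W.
`(lane / 4)*2 + (i % 2)`[22,0]=>10
lane 22=>22/4=5, 22 mod 4=2
i=0  r:5+0=>5  c:2·2+0=>4
col: 10 vs 4

buggy=10 correct=4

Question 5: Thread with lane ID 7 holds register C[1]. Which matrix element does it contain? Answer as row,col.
1,7

lane 7=>7/4=1, 7 mod 4=3
i=1  r:1+0=>1  c:2·3+1=>7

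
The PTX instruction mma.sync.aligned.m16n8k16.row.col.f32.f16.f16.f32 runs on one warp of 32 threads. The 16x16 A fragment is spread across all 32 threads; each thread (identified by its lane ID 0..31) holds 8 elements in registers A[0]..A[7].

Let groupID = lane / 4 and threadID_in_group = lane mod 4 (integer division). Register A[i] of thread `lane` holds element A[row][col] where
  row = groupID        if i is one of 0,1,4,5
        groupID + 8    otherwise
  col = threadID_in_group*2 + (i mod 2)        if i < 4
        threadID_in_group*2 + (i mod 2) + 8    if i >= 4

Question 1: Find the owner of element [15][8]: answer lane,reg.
28,6

r:15=>grp=7,rB=1  c:8=>cB=1,tig=0,lo=0
L=7*4+0=28  i=1*4+1*2+0=6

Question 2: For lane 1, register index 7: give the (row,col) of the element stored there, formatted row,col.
8,11

L=1=>grp=1>>2=0, tig=1&3=1
[7]=>row 0+8=8  col 1·2+1+8=11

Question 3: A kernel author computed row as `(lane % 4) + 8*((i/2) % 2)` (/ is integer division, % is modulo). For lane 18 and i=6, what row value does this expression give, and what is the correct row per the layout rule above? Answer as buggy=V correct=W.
buggy=10 correct=12

`(lane % 4) + 8*((i/2) % 2)`[18,6]->10
18: gid=4,tid=2
[6] (4+8,2*2+0+8) = (12,12)
row: 10 vs 12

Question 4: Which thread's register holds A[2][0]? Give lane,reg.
8,0

r=2->g=2,rb=0  c=0->cb=0,t=0,b0=0
L=2*4+0=8  i=0*4+0*2+0=0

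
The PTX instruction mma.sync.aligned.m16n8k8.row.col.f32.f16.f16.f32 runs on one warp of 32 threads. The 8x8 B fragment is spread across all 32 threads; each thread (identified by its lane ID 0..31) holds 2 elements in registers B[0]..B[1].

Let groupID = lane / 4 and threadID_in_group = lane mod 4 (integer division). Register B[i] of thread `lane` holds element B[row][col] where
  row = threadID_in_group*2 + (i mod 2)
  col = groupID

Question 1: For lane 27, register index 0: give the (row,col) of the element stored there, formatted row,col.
6,6

L=27=>grp=27>>2=6, tig=27&3=3
[0]=>row 3·2+0=6  col grp=6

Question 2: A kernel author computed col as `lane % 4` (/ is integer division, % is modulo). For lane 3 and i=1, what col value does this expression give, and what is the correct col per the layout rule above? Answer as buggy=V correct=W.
`lane % 4`[3,1]->3
3: gid=0,tid=3
[1] (3*2+1,0) = (7,0)
col: 3 vs 0

buggy=3 correct=0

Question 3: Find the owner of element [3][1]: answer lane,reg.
c: 1->gid=1  r: 3->tid=1,i&1=1
L=1*4+1=5  i=1=1

5,1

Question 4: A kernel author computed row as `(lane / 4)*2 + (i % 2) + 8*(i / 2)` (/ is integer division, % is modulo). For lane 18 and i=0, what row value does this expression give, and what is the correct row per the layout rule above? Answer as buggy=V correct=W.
buggy=8 correct=4

`(lane / 4)*2 + (i % 2) + 8*(i / 2)`[18,0]=>8
lane 18: grp=4 (18/4), tig=2 (18%4)
i=0: r=2*2+0=4, c=grp=4
row: 8 vs 4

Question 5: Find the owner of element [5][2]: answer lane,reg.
c=2⇒gr=2  r=5⇒th=2,odd=1
L=2*4+2=10  i=1=1

10,1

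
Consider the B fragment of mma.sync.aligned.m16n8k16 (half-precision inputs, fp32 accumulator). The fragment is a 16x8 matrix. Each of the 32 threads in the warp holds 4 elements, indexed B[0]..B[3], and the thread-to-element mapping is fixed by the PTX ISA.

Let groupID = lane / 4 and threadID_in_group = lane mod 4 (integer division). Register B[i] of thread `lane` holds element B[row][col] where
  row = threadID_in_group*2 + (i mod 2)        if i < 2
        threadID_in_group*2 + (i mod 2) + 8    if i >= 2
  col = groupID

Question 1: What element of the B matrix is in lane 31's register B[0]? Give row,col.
6,7

L=31->g=31>>2=7, t=31&3=3
[0]->row 3·2+0+0=6  col g=7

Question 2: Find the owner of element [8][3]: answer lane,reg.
c=3->g=3  r=8->rb=1,t=0,b0=0
L=3*4+0=12  i=1*2+0=2

12,2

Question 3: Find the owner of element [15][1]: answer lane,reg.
c=1⇒gr=1  r=15⇒Rb=1,th=3,odd=1
L=1*4+3=7  i=1*2+1=3

7,3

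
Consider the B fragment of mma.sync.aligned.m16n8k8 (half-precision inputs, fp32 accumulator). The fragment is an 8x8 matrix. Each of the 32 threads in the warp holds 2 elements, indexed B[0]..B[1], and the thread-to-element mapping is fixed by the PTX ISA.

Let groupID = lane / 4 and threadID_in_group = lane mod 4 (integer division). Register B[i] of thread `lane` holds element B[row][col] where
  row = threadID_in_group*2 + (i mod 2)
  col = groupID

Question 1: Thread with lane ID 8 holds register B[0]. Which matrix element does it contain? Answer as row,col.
8: g=2,t=0
[0] (0*2+0,2) = (0,2)

0,2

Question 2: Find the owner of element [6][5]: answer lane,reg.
c=5->g=5  r=6->t=3,b0=0
L=5*4+3=23  i=0=0

23,0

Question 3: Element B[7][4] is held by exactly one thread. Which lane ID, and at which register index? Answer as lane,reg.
c:4=>grp=4  r:7=>tig=3,lo=1
L=4*4+3=19  i=1=1

19,1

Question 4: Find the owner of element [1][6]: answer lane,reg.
c=6→G=6  r=1→T=0,p=1
L=6*4+0=24  i=1=1

24,1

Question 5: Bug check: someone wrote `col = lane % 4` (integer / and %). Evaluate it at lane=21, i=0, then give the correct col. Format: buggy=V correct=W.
`lane % 4`[21,0]⇒1
lane 21⇒21/4=5, 21 mod 4=1
i=0  r:2·1+0⇒2  c:5
col: 1 vs 5

buggy=1 correct=5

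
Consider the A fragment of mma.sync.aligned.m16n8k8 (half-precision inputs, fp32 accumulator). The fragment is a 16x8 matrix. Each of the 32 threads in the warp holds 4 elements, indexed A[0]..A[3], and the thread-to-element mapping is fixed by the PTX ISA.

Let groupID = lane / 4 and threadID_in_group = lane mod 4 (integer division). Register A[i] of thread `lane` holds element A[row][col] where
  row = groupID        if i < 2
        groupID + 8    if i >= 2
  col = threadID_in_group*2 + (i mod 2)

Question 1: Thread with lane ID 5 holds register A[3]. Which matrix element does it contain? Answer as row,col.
lane 5: gr=1 (5/4), th=1 (5%4)
i=3: r=1+8=9, c=1*2+1=3

9,3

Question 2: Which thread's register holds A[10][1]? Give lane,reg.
r=10->g=2,rb=1  c=1->t=0,b0=1
L=2*4+0=8  i=1*2+1=3

8,3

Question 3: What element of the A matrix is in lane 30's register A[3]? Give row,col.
L=30->g=30>>2=7, t=30&3=2
[3]->row 7+8=15  col 2·2+1=5

15,5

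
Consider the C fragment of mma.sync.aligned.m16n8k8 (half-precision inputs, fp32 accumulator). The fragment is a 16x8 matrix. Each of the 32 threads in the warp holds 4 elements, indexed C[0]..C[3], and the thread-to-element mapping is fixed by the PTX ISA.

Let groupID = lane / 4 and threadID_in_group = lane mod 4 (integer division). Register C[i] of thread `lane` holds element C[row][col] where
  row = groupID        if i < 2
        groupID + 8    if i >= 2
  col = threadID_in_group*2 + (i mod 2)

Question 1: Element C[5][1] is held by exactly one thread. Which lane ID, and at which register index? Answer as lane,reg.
20,1

r=5->g=5,rb=0  c=1->t=0,b0=1
L=5*4+0=20  i=0*2+1=1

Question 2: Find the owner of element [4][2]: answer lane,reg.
r=4→G=4,rhi=0  c=2→T=1,p=0
L=4*4+1=17  i=0*2+0=0

17,0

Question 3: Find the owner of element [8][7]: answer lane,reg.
3,3

r: 8->gid=0,r8=1  c: 7->tid=3,i&1=1
L=0*4+3=3  i=1*2+1=3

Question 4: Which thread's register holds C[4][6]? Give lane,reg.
19,0

r=4⇒gr=4,Rb=0  c=6⇒th=3,odd=0
L=4*4+3=19  i=0*2+0=0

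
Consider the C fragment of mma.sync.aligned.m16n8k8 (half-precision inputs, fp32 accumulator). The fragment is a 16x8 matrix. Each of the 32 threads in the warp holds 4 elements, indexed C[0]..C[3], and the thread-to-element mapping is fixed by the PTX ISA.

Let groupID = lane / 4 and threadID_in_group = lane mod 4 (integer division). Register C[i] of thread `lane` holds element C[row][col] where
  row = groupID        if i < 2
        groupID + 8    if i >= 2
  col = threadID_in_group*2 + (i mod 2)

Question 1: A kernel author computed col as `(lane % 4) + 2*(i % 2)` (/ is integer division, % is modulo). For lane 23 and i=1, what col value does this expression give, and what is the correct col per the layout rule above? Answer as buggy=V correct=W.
`(lane % 4) + 2*(i % 2)`[23,1]->5
L=23->g=23>>2=5, t=23&3=3
[1]->row 5+0=5  col 3·2+1=7
col: 5 vs 7

buggy=5 correct=7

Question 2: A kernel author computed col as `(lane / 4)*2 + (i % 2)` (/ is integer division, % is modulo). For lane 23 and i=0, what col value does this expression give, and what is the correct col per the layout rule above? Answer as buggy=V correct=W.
buggy=10 correct=6

`(lane / 4)*2 + (i % 2)`[23,0]⇒10
23: gr=5,th=3
[0] (5+0,3*2+0) = (5,6)
col: 10 vs 6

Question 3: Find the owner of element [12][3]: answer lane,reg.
17,3

r=12->g=4,rb=1  c=3->t=1,b0=1
L=4*4+1=17  i=1*2+1=3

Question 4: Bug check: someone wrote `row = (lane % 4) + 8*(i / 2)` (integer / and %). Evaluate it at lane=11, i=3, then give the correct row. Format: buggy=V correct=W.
`(lane % 4) + 8*(i / 2)`[11,3]=>11
lane 11: grp=2 (11/4), tig=3 (11%4)
i=3: r=2+8=10, c=3*2+1=7
row: 11 vs 10

buggy=11 correct=10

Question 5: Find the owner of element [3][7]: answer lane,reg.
15,1

r=3->g=3,rb=0  c=7->t=3,b0=1
L=3*4+3=15  i=0*2+1=1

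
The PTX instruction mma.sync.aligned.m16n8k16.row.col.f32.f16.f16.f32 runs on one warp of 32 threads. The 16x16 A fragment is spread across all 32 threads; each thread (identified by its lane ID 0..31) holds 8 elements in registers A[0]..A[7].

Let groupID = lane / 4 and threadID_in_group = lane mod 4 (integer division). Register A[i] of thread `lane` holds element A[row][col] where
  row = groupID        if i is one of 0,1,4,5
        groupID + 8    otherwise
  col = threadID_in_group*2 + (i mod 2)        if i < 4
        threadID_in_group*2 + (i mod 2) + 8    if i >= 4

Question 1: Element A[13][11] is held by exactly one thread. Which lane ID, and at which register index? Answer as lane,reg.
r=13⇒gr=5,Rb=1  c=11⇒Cb=1,th=1,odd=1
L=5*4+1=21  i=1*4+1*2+1=7

21,7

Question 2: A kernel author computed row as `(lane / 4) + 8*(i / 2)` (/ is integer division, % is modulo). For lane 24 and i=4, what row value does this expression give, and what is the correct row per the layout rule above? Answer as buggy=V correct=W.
`(lane / 4) + 8*(i / 2)`[24,4]=>22
lane 24=>24/4=6, 24 mod 4=0
i=4  r:6+0=>6  c:2·0+0+8=>8
row: 22 vs 6

buggy=22 correct=6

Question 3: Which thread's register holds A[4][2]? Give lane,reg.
17,0

r=4->g=4,rb=0  c=2->cb=0,t=1,b0=0
L=4*4+1=17  i=0*4+0*2+0=0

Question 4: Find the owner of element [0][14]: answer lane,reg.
3,4

r=0⇒gr=0,Rb=0  c=14⇒Cb=1,th=3,odd=0
L=0*4+3=3  i=1*4+0*2+0=4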